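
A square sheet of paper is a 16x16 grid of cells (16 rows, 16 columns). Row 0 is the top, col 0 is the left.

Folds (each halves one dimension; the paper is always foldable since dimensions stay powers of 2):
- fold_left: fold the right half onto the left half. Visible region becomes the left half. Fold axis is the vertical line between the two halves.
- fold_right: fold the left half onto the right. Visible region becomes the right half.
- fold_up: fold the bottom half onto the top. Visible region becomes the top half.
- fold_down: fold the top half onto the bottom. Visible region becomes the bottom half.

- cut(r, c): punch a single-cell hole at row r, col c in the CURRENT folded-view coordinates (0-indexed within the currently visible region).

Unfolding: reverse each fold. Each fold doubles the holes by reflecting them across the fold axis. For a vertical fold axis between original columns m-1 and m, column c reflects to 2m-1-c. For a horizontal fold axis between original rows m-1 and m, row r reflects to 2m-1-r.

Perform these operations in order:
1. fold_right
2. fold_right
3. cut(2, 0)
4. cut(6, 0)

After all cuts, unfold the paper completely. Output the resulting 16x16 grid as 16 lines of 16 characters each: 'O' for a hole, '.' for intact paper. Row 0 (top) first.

Op 1 fold_right: fold axis v@8; visible region now rows[0,16) x cols[8,16) = 16x8
Op 2 fold_right: fold axis v@12; visible region now rows[0,16) x cols[12,16) = 16x4
Op 3 cut(2, 0): punch at orig (2,12); cuts so far [(2, 12)]; region rows[0,16) x cols[12,16) = 16x4
Op 4 cut(6, 0): punch at orig (6,12); cuts so far [(2, 12), (6, 12)]; region rows[0,16) x cols[12,16) = 16x4
Unfold 1 (reflect across v@12): 4 holes -> [(2, 11), (2, 12), (6, 11), (6, 12)]
Unfold 2 (reflect across v@8): 8 holes -> [(2, 3), (2, 4), (2, 11), (2, 12), (6, 3), (6, 4), (6, 11), (6, 12)]

Answer: ................
................
...OO......OO...
................
................
................
...OO......OO...
................
................
................
................
................
................
................
................
................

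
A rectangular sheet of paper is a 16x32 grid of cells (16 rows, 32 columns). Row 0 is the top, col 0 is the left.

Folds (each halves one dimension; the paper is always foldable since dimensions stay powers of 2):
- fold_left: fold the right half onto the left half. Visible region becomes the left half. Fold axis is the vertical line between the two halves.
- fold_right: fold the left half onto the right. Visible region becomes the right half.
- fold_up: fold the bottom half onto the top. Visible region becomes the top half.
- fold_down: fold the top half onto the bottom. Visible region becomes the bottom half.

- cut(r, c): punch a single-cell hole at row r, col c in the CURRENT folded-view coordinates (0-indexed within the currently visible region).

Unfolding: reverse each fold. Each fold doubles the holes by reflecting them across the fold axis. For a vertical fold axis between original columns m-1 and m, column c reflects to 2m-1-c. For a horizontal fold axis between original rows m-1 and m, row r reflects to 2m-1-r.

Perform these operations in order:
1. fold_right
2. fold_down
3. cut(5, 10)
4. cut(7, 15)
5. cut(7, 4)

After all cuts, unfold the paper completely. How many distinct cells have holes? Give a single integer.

Op 1 fold_right: fold axis v@16; visible region now rows[0,16) x cols[16,32) = 16x16
Op 2 fold_down: fold axis h@8; visible region now rows[8,16) x cols[16,32) = 8x16
Op 3 cut(5, 10): punch at orig (13,26); cuts so far [(13, 26)]; region rows[8,16) x cols[16,32) = 8x16
Op 4 cut(7, 15): punch at orig (15,31); cuts so far [(13, 26), (15, 31)]; region rows[8,16) x cols[16,32) = 8x16
Op 5 cut(7, 4): punch at orig (15,20); cuts so far [(13, 26), (15, 20), (15, 31)]; region rows[8,16) x cols[16,32) = 8x16
Unfold 1 (reflect across h@8): 6 holes -> [(0, 20), (0, 31), (2, 26), (13, 26), (15, 20), (15, 31)]
Unfold 2 (reflect across v@16): 12 holes -> [(0, 0), (0, 11), (0, 20), (0, 31), (2, 5), (2, 26), (13, 5), (13, 26), (15, 0), (15, 11), (15, 20), (15, 31)]

Answer: 12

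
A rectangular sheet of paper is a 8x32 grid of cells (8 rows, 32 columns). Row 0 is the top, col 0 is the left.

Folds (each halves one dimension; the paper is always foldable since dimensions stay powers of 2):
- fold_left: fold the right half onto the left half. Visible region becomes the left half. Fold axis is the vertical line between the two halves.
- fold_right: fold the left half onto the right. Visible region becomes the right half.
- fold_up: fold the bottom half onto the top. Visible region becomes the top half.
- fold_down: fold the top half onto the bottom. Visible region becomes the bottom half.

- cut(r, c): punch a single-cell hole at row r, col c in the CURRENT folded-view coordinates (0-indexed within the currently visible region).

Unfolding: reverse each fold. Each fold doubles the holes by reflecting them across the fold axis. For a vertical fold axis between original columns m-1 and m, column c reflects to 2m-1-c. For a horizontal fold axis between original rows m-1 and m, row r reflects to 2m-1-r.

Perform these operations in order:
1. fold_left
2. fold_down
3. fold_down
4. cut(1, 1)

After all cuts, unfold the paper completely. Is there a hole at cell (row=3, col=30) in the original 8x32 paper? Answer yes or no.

Answer: yes

Derivation:
Op 1 fold_left: fold axis v@16; visible region now rows[0,8) x cols[0,16) = 8x16
Op 2 fold_down: fold axis h@4; visible region now rows[4,8) x cols[0,16) = 4x16
Op 3 fold_down: fold axis h@6; visible region now rows[6,8) x cols[0,16) = 2x16
Op 4 cut(1, 1): punch at orig (7,1); cuts so far [(7, 1)]; region rows[6,8) x cols[0,16) = 2x16
Unfold 1 (reflect across h@6): 2 holes -> [(4, 1), (7, 1)]
Unfold 2 (reflect across h@4): 4 holes -> [(0, 1), (3, 1), (4, 1), (7, 1)]
Unfold 3 (reflect across v@16): 8 holes -> [(0, 1), (0, 30), (3, 1), (3, 30), (4, 1), (4, 30), (7, 1), (7, 30)]
Holes: [(0, 1), (0, 30), (3, 1), (3, 30), (4, 1), (4, 30), (7, 1), (7, 30)]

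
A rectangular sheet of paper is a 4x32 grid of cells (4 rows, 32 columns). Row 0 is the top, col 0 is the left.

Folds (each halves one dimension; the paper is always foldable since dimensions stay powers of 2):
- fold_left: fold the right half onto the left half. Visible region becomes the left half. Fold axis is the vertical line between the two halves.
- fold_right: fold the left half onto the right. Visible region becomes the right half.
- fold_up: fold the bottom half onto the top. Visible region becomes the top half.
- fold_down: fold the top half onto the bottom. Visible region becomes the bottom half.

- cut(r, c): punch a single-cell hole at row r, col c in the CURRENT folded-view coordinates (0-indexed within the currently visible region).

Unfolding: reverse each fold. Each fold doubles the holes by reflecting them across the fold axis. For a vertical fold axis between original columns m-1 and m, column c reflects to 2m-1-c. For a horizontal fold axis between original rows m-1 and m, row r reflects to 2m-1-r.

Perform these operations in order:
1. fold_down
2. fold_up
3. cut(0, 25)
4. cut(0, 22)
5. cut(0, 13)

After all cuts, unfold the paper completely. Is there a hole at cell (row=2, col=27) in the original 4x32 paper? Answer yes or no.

Answer: no

Derivation:
Op 1 fold_down: fold axis h@2; visible region now rows[2,4) x cols[0,32) = 2x32
Op 2 fold_up: fold axis h@3; visible region now rows[2,3) x cols[0,32) = 1x32
Op 3 cut(0, 25): punch at orig (2,25); cuts so far [(2, 25)]; region rows[2,3) x cols[0,32) = 1x32
Op 4 cut(0, 22): punch at orig (2,22); cuts so far [(2, 22), (2, 25)]; region rows[2,3) x cols[0,32) = 1x32
Op 5 cut(0, 13): punch at orig (2,13); cuts so far [(2, 13), (2, 22), (2, 25)]; region rows[2,3) x cols[0,32) = 1x32
Unfold 1 (reflect across h@3): 6 holes -> [(2, 13), (2, 22), (2, 25), (3, 13), (3, 22), (3, 25)]
Unfold 2 (reflect across h@2): 12 holes -> [(0, 13), (0, 22), (0, 25), (1, 13), (1, 22), (1, 25), (2, 13), (2, 22), (2, 25), (3, 13), (3, 22), (3, 25)]
Holes: [(0, 13), (0, 22), (0, 25), (1, 13), (1, 22), (1, 25), (2, 13), (2, 22), (2, 25), (3, 13), (3, 22), (3, 25)]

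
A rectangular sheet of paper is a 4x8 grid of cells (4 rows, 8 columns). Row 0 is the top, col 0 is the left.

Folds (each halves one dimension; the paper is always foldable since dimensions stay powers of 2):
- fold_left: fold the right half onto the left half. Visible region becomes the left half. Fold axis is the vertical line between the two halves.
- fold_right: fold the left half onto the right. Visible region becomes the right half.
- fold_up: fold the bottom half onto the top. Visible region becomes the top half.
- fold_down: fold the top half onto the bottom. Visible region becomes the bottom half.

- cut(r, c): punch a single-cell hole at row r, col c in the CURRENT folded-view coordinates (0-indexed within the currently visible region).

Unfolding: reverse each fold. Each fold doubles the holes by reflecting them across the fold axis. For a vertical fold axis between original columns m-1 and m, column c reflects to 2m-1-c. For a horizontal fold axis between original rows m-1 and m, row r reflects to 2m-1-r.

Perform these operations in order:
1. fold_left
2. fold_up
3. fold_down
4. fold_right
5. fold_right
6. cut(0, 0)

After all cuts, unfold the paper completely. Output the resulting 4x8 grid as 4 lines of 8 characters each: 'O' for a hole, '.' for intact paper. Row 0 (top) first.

Answer: OOOOOOOO
OOOOOOOO
OOOOOOOO
OOOOOOOO

Derivation:
Op 1 fold_left: fold axis v@4; visible region now rows[0,4) x cols[0,4) = 4x4
Op 2 fold_up: fold axis h@2; visible region now rows[0,2) x cols[0,4) = 2x4
Op 3 fold_down: fold axis h@1; visible region now rows[1,2) x cols[0,4) = 1x4
Op 4 fold_right: fold axis v@2; visible region now rows[1,2) x cols[2,4) = 1x2
Op 5 fold_right: fold axis v@3; visible region now rows[1,2) x cols[3,4) = 1x1
Op 6 cut(0, 0): punch at orig (1,3); cuts so far [(1, 3)]; region rows[1,2) x cols[3,4) = 1x1
Unfold 1 (reflect across v@3): 2 holes -> [(1, 2), (1, 3)]
Unfold 2 (reflect across v@2): 4 holes -> [(1, 0), (1, 1), (1, 2), (1, 3)]
Unfold 3 (reflect across h@1): 8 holes -> [(0, 0), (0, 1), (0, 2), (0, 3), (1, 0), (1, 1), (1, 2), (1, 3)]
Unfold 4 (reflect across h@2): 16 holes -> [(0, 0), (0, 1), (0, 2), (0, 3), (1, 0), (1, 1), (1, 2), (1, 3), (2, 0), (2, 1), (2, 2), (2, 3), (3, 0), (3, 1), (3, 2), (3, 3)]
Unfold 5 (reflect across v@4): 32 holes -> [(0, 0), (0, 1), (0, 2), (0, 3), (0, 4), (0, 5), (0, 6), (0, 7), (1, 0), (1, 1), (1, 2), (1, 3), (1, 4), (1, 5), (1, 6), (1, 7), (2, 0), (2, 1), (2, 2), (2, 3), (2, 4), (2, 5), (2, 6), (2, 7), (3, 0), (3, 1), (3, 2), (3, 3), (3, 4), (3, 5), (3, 6), (3, 7)]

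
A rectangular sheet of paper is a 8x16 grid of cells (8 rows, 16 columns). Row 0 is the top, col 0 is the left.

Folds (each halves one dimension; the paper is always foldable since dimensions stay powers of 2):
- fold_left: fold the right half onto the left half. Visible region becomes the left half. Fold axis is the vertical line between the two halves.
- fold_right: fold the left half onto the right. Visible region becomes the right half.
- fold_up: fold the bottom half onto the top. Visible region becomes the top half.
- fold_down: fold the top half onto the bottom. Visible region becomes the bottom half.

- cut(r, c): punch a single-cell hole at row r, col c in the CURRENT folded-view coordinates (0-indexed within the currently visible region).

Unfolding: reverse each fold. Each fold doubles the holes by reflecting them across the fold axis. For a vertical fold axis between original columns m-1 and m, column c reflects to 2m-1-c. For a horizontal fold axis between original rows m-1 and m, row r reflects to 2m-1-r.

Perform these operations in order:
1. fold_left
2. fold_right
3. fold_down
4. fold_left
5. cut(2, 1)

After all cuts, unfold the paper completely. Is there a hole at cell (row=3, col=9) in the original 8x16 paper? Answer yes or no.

Answer: no

Derivation:
Op 1 fold_left: fold axis v@8; visible region now rows[0,8) x cols[0,8) = 8x8
Op 2 fold_right: fold axis v@4; visible region now rows[0,8) x cols[4,8) = 8x4
Op 3 fold_down: fold axis h@4; visible region now rows[4,8) x cols[4,8) = 4x4
Op 4 fold_left: fold axis v@6; visible region now rows[4,8) x cols[4,6) = 4x2
Op 5 cut(2, 1): punch at orig (6,5); cuts so far [(6, 5)]; region rows[4,8) x cols[4,6) = 4x2
Unfold 1 (reflect across v@6): 2 holes -> [(6, 5), (6, 6)]
Unfold 2 (reflect across h@4): 4 holes -> [(1, 5), (1, 6), (6, 5), (6, 6)]
Unfold 3 (reflect across v@4): 8 holes -> [(1, 1), (1, 2), (1, 5), (1, 6), (6, 1), (6, 2), (6, 5), (6, 6)]
Unfold 4 (reflect across v@8): 16 holes -> [(1, 1), (1, 2), (1, 5), (1, 6), (1, 9), (1, 10), (1, 13), (1, 14), (6, 1), (6, 2), (6, 5), (6, 6), (6, 9), (6, 10), (6, 13), (6, 14)]
Holes: [(1, 1), (1, 2), (1, 5), (1, 6), (1, 9), (1, 10), (1, 13), (1, 14), (6, 1), (6, 2), (6, 5), (6, 6), (6, 9), (6, 10), (6, 13), (6, 14)]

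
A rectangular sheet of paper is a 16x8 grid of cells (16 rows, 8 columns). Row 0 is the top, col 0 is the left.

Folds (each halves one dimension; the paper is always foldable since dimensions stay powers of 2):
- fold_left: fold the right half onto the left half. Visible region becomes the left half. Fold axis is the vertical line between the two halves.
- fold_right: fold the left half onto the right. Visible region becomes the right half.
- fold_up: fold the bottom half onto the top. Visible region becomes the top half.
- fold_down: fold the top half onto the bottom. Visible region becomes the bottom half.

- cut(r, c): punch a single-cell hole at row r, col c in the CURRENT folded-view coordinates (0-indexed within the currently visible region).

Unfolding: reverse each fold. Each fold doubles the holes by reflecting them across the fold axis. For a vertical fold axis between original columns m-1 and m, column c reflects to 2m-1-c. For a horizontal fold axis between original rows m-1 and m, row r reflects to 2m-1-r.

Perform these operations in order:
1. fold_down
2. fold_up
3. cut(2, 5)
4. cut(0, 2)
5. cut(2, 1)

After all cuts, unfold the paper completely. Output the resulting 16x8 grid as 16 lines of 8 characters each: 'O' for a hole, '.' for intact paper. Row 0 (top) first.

Answer: ..O.....
........
.O...O..
........
........
.O...O..
........
..O.....
..O.....
........
.O...O..
........
........
.O...O..
........
..O.....

Derivation:
Op 1 fold_down: fold axis h@8; visible region now rows[8,16) x cols[0,8) = 8x8
Op 2 fold_up: fold axis h@12; visible region now rows[8,12) x cols[0,8) = 4x8
Op 3 cut(2, 5): punch at orig (10,5); cuts so far [(10, 5)]; region rows[8,12) x cols[0,8) = 4x8
Op 4 cut(0, 2): punch at orig (8,2); cuts so far [(8, 2), (10, 5)]; region rows[8,12) x cols[0,8) = 4x8
Op 5 cut(2, 1): punch at orig (10,1); cuts so far [(8, 2), (10, 1), (10, 5)]; region rows[8,12) x cols[0,8) = 4x8
Unfold 1 (reflect across h@12): 6 holes -> [(8, 2), (10, 1), (10, 5), (13, 1), (13, 5), (15, 2)]
Unfold 2 (reflect across h@8): 12 holes -> [(0, 2), (2, 1), (2, 5), (5, 1), (5, 5), (7, 2), (8, 2), (10, 1), (10, 5), (13, 1), (13, 5), (15, 2)]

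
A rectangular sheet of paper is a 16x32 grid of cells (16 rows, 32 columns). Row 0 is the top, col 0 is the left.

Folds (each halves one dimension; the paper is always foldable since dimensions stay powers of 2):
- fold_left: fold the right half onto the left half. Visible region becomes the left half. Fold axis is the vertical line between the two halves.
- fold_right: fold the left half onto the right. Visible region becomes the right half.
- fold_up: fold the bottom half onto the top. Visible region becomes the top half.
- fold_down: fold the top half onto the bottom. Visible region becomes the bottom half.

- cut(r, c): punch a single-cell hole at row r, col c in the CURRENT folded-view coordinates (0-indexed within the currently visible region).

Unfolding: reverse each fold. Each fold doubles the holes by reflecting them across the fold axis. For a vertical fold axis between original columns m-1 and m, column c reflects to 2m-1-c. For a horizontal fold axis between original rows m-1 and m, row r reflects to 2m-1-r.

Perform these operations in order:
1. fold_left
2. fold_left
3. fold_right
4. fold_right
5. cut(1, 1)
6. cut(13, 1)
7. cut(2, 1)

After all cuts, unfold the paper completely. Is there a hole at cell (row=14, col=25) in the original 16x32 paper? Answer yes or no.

Op 1 fold_left: fold axis v@16; visible region now rows[0,16) x cols[0,16) = 16x16
Op 2 fold_left: fold axis v@8; visible region now rows[0,16) x cols[0,8) = 16x8
Op 3 fold_right: fold axis v@4; visible region now rows[0,16) x cols[4,8) = 16x4
Op 4 fold_right: fold axis v@6; visible region now rows[0,16) x cols[6,8) = 16x2
Op 5 cut(1, 1): punch at orig (1,7); cuts so far [(1, 7)]; region rows[0,16) x cols[6,8) = 16x2
Op 6 cut(13, 1): punch at orig (13,7); cuts so far [(1, 7), (13, 7)]; region rows[0,16) x cols[6,8) = 16x2
Op 7 cut(2, 1): punch at orig (2,7); cuts so far [(1, 7), (2, 7), (13, 7)]; region rows[0,16) x cols[6,8) = 16x2
Unfold 1 (reflect across v@6): 6 holes -> [(1, 4), (1, 7), (2, 4), (2, 7), (13, 4), (13, 7)]
Unfold 2 (reflect across v@4): 12 holes -> [(1, 0), (1, 3), (1, 4), (1, 7), (2, 0), (2, 3), (2, 4), (2, 7), (13, 0), (13, 3), (13, 4), (13, 7)]
Unfold 3 (reflect across v@8): 24 holes -> [(1, 0), (1, 3), (1, 4), (1, 7), (1, 8), (1, 11), (1, 12), (1, 15), (2, 0), (2, 3), (2, 4), (2, 7), (2, 8), (2, 11), (2, 12), (2, 15), (13, 0), (13, 3), (13, 4), (13, 7), (13, 8), (13, 11), (13, 12), (13, 15)]
Unfold 4 (reflect across v@16): 48 holes -> [(1, 0), (1, 3), (1, 4), (1, 7), (1, 8), (1, 11), (1, 12), (1, 15), (1, 16), (1, 19), (1, 20), (1, 23), (1, 24), (1, 27), (1, 28), (1, 31), (2, 0), (2, 3), (2, 4), (2, 7), (2, 8), (2, 11), (2, 12), (2, 15), (2, 16), (2, 19), (2, 20), (2, 23), (2, 24), (2, 27), (2, 28), (2, 31), (13, 0), (13, 3), (13, 4), (13, 7), (13, 8), (13, 11), (13, 12), (13, 15), (13, 16), (13, 19), (13, 20), (13, 23), (13, 24), (13, 27), (13, 28), (13, 31)]
Holes: [(1, 0), (1, 3), (1, 4), (1, 7), (1, 8), (1, 11), (1, 12), (1, 15), (1, 16), (1, 19), (1, 20), (1, 23), (1, 24), (1, 27), (1, 28), (1, 31), (2, 0), (2, 3), (2, 4), (2, 7), (2, 8), (2, 11), (2, 12), (2, 15), (2, 16), (2, 19), (2, 20), (2, 23), (2, 24), (2, 27), (2, 28), (2, 31), (13, 0), (13, 3), (13, 4), (13, 7), (13, 8), (13, 11), (13, 12), (13, 15), (13, 16), (13, 19), (13, 20), (13, 23), (13, 24), (13, 27), (13, 28), (13, 31)]

Answer: no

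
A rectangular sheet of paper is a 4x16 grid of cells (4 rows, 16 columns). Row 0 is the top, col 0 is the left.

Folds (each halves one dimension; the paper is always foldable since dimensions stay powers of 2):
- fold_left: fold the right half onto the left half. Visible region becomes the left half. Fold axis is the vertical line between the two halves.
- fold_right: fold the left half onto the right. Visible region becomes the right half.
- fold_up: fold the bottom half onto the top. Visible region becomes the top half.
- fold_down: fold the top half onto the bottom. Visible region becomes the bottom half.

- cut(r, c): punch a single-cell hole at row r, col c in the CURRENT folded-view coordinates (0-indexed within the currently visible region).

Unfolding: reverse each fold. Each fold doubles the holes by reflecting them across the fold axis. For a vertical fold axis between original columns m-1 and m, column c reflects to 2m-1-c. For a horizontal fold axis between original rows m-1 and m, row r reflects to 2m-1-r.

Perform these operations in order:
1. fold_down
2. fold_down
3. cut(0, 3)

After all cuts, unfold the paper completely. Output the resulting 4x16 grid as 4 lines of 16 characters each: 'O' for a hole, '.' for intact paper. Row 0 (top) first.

Answer: ...O............
...O............
...O............
...O............

Derivation:
Op 1 fold_down: fold axis h@2; visible region now rows[2,4) x cols[0,16) = 2x16
Op 2 fold_down: fold axis h@3; visible region now rows[3,4) x cols[0,16) = 1x16
Op 3 cut(0, 3): punch at orig (3,3); cuts so far [(3, 3)]; region rows[3,4) x cols[0,16) = 1x16
Unfold 1 (reflect across h@3): 2 holes -> [(2, 3), (3, 3)]
Unfold 2 (reflect across h@2): 4 holes -> [(0, 3), (1, 3), (2, 3), (3, 3)]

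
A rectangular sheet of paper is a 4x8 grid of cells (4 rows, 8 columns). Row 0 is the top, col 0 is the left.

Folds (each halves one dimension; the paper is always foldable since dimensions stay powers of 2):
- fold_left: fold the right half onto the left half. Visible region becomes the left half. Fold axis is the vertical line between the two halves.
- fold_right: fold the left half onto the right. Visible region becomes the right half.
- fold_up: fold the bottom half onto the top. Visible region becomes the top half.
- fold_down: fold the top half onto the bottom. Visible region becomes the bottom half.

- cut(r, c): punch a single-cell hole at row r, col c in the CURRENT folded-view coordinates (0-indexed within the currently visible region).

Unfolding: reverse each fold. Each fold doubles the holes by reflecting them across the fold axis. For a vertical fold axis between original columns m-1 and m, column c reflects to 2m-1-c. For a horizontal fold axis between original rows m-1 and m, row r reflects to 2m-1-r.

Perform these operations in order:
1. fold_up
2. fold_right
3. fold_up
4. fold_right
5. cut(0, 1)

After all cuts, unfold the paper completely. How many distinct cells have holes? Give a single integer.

Op 1 fold_up: fold axis h@2; visible region now rows[0,2) x cols[0,8) = 2x8
Op 2 fold_right: fold axis v@4; visible region now rows[0,2) x cols[4,8) = 2x4
Op 3 fold_up: fold axis h@1; visible region now rows[0,1) x cols[4,8) = 1x4
Op 4 fold_right: fold axis v@6; visible region now rows[0,1) x cols[6,8) = 1x2
Op 5 cut(0, 1): punch at orig (0,7); cuts so far [(0, 7)]; region rows[0,1) x cols[6,8) = 1x2
Unfold 1 (reflect across v@6): 2 holes -> [(0, 4), (0, 7)]
Unfold 2 (reflect across h@1): 4 holes -> [(0, 4), (0, 7), (1, 4), (1, 7)]
Unfold 3 (reflect across v@4): 8 holes -> [(0, 0), (0, 3), (0, 4), (0, 7), (1, 0), (1, 3), (1, 4), (1, 7)]
Unfold 4 (reflect across h@2): 16 holes -> [(0, 0), (0, 3), (0, 4), (0, 7), (1, 0), (1, 3), (1, 4), (1, 7), (2, 0), (2, 3), (2, 4), (2, 7), (3, 0), (3, 3), (3, 4), (3, 7)]

Answer: 16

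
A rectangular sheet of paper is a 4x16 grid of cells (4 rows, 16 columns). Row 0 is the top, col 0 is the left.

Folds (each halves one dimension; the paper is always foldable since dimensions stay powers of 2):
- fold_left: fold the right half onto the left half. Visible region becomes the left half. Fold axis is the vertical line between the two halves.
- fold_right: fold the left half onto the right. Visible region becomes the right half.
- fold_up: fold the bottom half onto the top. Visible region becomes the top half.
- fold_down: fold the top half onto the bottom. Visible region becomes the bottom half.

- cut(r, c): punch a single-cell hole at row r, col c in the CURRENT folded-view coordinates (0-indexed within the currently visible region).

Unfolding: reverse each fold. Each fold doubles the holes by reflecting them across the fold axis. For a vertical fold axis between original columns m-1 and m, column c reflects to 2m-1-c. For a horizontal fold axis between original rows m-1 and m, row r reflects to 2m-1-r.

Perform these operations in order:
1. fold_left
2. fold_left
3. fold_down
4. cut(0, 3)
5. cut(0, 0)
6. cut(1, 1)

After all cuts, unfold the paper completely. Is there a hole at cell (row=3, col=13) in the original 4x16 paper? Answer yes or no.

Op 1 fold_left: fold axis v@8; visible region now rows[0,4) x cols[0,8) = 4x8
Op 2 fold_left: fold axis v@4; visible region now rows[0,4) x cols[0,4) = 4x4
Op 3 fold_down: fold axis h@2; visible region now rows[2,4) x cols[0,4) = 2x4
Op 4 cut(0, 3): punch at orig (2,3); cuts so far [(2, 3)]; region rows[2,4) x cols[0,4) = 2x4
Op 5 cut(0, 0): punch at orig (2,0); cuts so far [(2, 0), (2, 3)]; region rows[2,4) x cols[0,4) = 2x4
Op 6 cut(1, 1): punch at orig (3,1); cuts so far [(2, 0), (2, 3), (3, 1)]; region rows[2,4) x cols[0,4) = 2x4
Unfold 1 (reflect across h@2): 6 holes -> [(0, 1), (1, 0), (1, 3), (2, 0), (2, 3), (3, 1)]
Unfold 2 (reflect across v@4): 12 holes -> [(0, 1), (0, 6), (1, 0), (1, 3), (1, 4), (1, 7), (2, 0), (2, 3), (2, 4), (2, 7), (3, 1), (3, 6)]
Unfold 3 (reflect across v@8): 24 holes -> [(0, 1), (0, 6), (0, 9), (0, 14), (1, 0), (1, 3), (1, 4), (1, 7), (1, 8), (1, 11), (1, 12), (1, 15), (2, 0), (2, 3), (2, 4), (2, 7), (2, 8), (2, 11), (2, 12), (2, 15), (3, 1), (3, 6), (3, 9), (3, 14)]
Holes: [(0, 1), (0, 6), (0, 9), (0, 14), (1, 0), (1, 3), (1, 4), (1, 7), (1, 8), (1, 11), (1, 12), (1, 15), (2, 0), (2, 3), (2, 4), (2, 7), (2, 8), (2, 11), (2, 12), (2, 15), (3, 1), (3, 6), (3, 9), (3, 14)]

Answer: no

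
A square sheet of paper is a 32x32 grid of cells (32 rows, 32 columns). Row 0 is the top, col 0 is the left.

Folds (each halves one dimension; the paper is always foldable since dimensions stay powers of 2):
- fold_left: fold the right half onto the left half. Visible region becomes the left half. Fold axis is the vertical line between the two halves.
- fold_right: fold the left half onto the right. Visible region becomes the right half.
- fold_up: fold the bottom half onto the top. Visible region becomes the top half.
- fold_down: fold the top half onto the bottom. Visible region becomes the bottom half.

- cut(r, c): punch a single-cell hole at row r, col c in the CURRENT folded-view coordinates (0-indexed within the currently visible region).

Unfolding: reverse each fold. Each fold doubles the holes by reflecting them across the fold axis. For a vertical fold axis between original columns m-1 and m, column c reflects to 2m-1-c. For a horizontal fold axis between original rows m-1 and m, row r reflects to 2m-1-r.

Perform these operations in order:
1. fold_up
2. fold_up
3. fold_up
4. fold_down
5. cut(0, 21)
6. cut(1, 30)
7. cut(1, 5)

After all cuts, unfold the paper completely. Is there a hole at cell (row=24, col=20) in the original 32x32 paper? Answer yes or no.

Op 1 fold_up: fold axis h@16; visible region now rows[0,16) x cols[0,32) = 16x32
Op 2 fold_up: fold axis h@8; visible region now rows[0,8) x cols[0,32) = 8x32
Op 3 fold_up: fold axis h@4; visible region now rows[0,4) x cols[0,32) = 4x32
Op 4 fold_down: fold axis h@2; visible region now rows[2,4) x cols[0,32) = 2x32
Op 5 cut(0, 21): punch at orig (2,21); cuts so far [(2, 21)]; region rows[2,4) x cols[0,32) = 2x32
Op 6 cut(1, 30): punch at orig (3,30); cuts so far [(2, 21), (3, 30)]; region rows[2,4) x cols[0,32) = 2x32
Op 7 cut(1, 5): punch at orig (3,5); cuts so far [(2, 21), (3, 5), (3, 30)]; region rows[2,4) x cols[0,32) = 2x32
Unfold 1 (reflect across h@2): 6 holes -> [(0, 5), (0, 30), (1, 21), (2, 21), (3, 5), (3, 30)]
Unfold 2 (reflect across h@4): 12 holes -> [(0, 5), (0, 30), (1, 21), (2, 21), (3, 5), (3, 30), (4, 5), (4, 30), (5, 21), (6, 21), (7, 5), (7, 30)]
Unfold 3 (reflect across h@8): 24 holes -> [(0, 5), (0, 30), (1, 21), (2, 21), (3, 5), (3, 30), (4, 5), (4, 30), (5, 21), (6, 21), (7, 5), (7, 30), (8, 5), (8, 30), (9, 21), (10, 21), (11, 5), (11, 30), (12, 5), (12, 30), (13, 21), (14, 21), (15, 5), (15, 30)]
Unfold 4 (reflect across h@16): 48 holes -> [(0, 5), (0, 30), (1, 21), (2, 21), (3, 5), (3, 30), (4, 5), (4, 30), (5, 21), (6, 21), (7, 5), (7, 30), (8, 5), (8, 30), (9, 21), (10, 21), (11, 5), (11, 30), (12, 5), (12, 30), (13, 21), (14, 21), (15, 5), (15, 30), (16, 5), (16, 30), (17, 21), (18, 21), (19, 5), (19, 30), (20, 5), (20, 30), (21, 21), (22, 21), (23, 5), (23, 30), (24, 5), (24, 30), (25, 21), (26, 21), (27, 5), (27, 30), (28, 5), (28, 30), (29, 21), (30, 21), (31, 5), (31, 30)]
Holes: [(0, 5), (0, 30), (1, 21), (2, 21), (3, 5), (3, 30), (4, 5), (4, 30), (5, 21), (6, 21), (7, 5), (7, 30), (8, 5), (8, 30), (9, 21), (10, 21), (11, 5), (11, 30), (12, 5), (12, 30), (13, 21), (14, 21), (15, 5), (15, 30), (16, 5), (16, 30), (17, 21), (18, 21), (19, 5), (19, 30), (20, 5), (20, 30), (21, 21), (22, 21), (23, 5), (23, 30), (24, 5), (24, 30), (25, 21), (26, 21), (27, 5), (27, 30), (28, 5), (28, 30), (29, 21), (30, 21), (31, 5), (31, 30)]

Answer: no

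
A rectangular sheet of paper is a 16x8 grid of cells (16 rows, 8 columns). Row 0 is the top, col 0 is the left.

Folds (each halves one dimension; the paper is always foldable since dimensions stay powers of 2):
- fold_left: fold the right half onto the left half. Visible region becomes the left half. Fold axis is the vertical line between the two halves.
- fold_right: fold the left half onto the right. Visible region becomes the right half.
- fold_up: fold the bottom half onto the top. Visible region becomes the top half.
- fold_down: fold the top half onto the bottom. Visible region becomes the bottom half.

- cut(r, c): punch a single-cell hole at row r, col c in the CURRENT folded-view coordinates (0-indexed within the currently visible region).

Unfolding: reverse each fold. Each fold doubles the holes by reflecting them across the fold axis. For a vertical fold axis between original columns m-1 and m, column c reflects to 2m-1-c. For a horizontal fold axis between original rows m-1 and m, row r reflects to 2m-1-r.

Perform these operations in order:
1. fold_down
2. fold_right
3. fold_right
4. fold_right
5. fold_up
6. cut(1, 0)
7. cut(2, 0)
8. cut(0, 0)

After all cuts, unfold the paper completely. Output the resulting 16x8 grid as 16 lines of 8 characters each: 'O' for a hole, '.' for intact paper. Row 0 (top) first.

Op 1 fold_down: fold axis h@8; visible region now rows[8,16) x cols[0,8) = 8x8
Op 2 fold_right: fold axis v@4; visible region now rows[8,16) x cols[4,8) = 8x4
Op 3 fold_right: fold axis v@6; visible region now rows[8,16) x cols[6,8) = 8x2
Op 4 fold_right: fold axis v@7; visible region now rows[8,16) x cols[7,8) = 8x1
Op 5 fold_up: fold axis h@12; visible region now rows[8,12) x cols[7,8) = 4x1
Op 6 cut(1, 0): punch at orig (9,7); cuts so far [(9, 7)]; region rows[8,12) x cols[7,8) = 4x1
Op 7 cut(2, 0): punch at orig (10,7); cuts so far [(9, 7), (10, 7)]; region rows[8,12) x cols[7,8) = 4x1
Op 8 cut(0, 0): punch at orig (8,7); cuts so far [(8, 7), (9, 7), (10, 7)]; region rows[8,12) x cols[7,8) = 4x1
Unfold 1 (reflect across h@12): 6 holes -> [(8, 7), (9, 7), (10, 7), (13, 7), (14, 7), (15, 7)]
Unfold 2 (reflect across v@7): 12 holes -> [(8, 6), (8, 7), (9, 6), (9, 7), (10, 6), (10, 7), (13, 6), (13, 7), (14, 6), (14, 7), (15, 6), (15, 7)]
Unfold 3 (reflect across v@6): 24 holes -> [(8, 4), (8, 5), (8, 6), (8, 7), (9, 4), (9, 5), (9, 6), (9, 7), (10, 4), (10, 5), (10, 6), (10, 7), (13, 4), (13, 5), (13, 6), (13, 7), (14, 4), (14, 5), (14, 6), (14, 7), (15, 4), (15, 5), (15, 6), (15, 7)]
Unfold 4 (reflect across v@4): 48 holes -> [(8, 0), (8, 1), (8, 2), (8, 3), (8, 4), (8, 5), (8, 6), (8, 7), (9, 0), (9, 1), (9, 2), (9, 3), (9, 4), (9, 5), (9, 6), (9, 7), (10, 0), (10, 1), (10, 2), (10, 3), (10, 4), (10, 5), (10, 6), (10, 7), (13, 0), (13, 1), (13, 2), (13, 3), (13, 4), (13, 5), (13, 6), (13, 7), (14, 0), (14, 1), (14, 2), (14, 3), (14, 4), (14, 5), (14, 6), (14, 7), (15, 0), (15, 1), (15, 2), (15, 3), (15, 4), (15, 5), (15, 6), (15, 7)]
Unfold 5 (reflect across h@8): 96 holes -> [(0, 0), (0, 1), (0, 2), (0, 3), (0, 4), (0, 5), (0, 6), (0, 7), (1, 0), (1, 1), (1, 2), (1, 3), (1, 4), (1, 5), (1, 6), (1, 7), (2, 0), (2, 1), (2, 2), (2, 3), (2, 4), (2, 5), (2, 6), (2, 7), (5, 0), (5, 1), (5, 2), (5, 3), (5, 4), (5, 5), (5, 6), (5, 7), (6, 0), (6, 1), (6, 2), (6, 3), (6, 4), (6, 5), (6, 6), (6, 7), (7, 0), (7, 1), (7, 2), (7, 3), (7, 4), (7, 5), (7, 6), (7, 7), (8, 0), (8, 1), (8, 2), (8, 3), (8, 4), (8, 5), (8, 6), (8, 7), (9, 0), (9, 1), (9, 2), (9, 3), (9, 4), (9, 5), (9, 6), (9, 7), (10, 0), (10, 1), (10, 2), (10, 3), (10, 4), (10, 5), (10, 6), (10, 7), (13, 0), (13, 1), (13, 2), (13, 3), (13, 4), (13, 5), (13, 6), (13, 7), (14, 0), (14, 1), (14, 2), (14, 3), (14, 4), (14, 5), (14, 6), (14, 7), (15, 0), (15, 1), (15, 2), (15, 3), (15, 4), (15, 5), (15, 6), (15, 7)]

Answer: OOOOOOOO
OOOOOOOO
OOOOOOOO
........
........
OOOOOOOO
OOOOOOOO
OOOOOOOO
OOOOOOOO
OOOOOOOO
OOOOOOOO
........
........
OOOOOOOO
OOOOOOOO
OOOOOOOO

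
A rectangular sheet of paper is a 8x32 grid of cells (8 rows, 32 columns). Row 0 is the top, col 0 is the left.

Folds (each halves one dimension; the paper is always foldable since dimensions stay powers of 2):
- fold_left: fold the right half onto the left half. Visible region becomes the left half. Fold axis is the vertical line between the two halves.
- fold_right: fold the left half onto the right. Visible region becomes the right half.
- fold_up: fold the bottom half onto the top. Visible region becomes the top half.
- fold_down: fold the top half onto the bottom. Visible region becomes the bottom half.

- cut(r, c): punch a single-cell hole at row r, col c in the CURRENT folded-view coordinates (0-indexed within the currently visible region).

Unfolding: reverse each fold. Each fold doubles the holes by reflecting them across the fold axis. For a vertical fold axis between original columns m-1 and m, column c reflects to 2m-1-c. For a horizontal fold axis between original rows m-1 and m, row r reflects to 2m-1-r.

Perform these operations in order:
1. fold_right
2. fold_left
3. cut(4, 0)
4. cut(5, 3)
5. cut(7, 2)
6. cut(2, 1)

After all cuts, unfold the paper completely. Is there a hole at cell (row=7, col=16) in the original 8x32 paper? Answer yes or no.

Op 1 fold_right: fold axis v@16; visible region now rows[0,8) x cols[16,32) = 8x16
Op 2 fold_left: fold axis v@24; visible region now rows[0,8) x cols[16,24) = 8x8
Op 3 cut(4, 0): punch at orig (4,16); cuts so far [(4, 16)]; region rows[0,8) x cols[16,24) = 8x8
Op 4 cut(5, 3): punch at orig (5,19); cuts so far [(4, 16), (5, 19)]; region rows[0,8) x cols[16,24) = 8x8
Op 5 cut(7, 2): punch at orig (7,18); cuts so far [(4, 16), (5, 19), (7, 18)]; region rows[0,8) x cols[16,24) = 8x8
Op 6 cut(2, 1): punch at orig (2,17); cuts so far [(2, 17), (4, 16), (5, 19), (7, 18)]; region rows[0,8) x cols[16,24) = 8x8
Unfold 1 (reflect across v@24): 8 holes -> [(2, 17), (2, 30), (4, 16), (4, 31), (5, 19), (5, 28), (7, 18), (7, 29)]
Unfold 2 (reflect across v@16): 16 holes -> [(2, 1), (2, 14), (2, 17), (2, 30), (4, 0), (4, 15), (4, 16), (4, 31), (5, 3), (5, 12), (5, 19), (5, 28), (7, 2), (7, 13), (7, 18), (7, 29)]
Holes: [(2, 1), (2, 14), (2, 17), (2, 30), (4, 0), (4, 15), (4, 16), (4, 31), (5, 3), (5, 12), (5, 19), (5, 28), (7, 2), (7, 13), (7, 18), (7, 29)]

Answer: no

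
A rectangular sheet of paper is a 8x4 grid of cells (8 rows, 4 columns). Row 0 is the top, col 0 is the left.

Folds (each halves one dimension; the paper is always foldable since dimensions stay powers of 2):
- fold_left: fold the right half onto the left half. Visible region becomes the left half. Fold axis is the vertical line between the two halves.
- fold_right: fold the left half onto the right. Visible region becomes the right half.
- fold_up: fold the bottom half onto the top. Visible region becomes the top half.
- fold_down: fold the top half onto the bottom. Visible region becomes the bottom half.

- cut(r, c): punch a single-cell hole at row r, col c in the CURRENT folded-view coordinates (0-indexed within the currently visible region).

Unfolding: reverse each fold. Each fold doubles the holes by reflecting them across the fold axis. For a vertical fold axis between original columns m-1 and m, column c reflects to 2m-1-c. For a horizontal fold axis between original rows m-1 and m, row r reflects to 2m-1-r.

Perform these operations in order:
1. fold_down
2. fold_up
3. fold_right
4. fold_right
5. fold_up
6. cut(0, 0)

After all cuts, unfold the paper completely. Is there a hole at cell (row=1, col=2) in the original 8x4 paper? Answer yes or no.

Answer: yes

Derivation:
Op 1 fold_down: fold axis h@4; visible region now rows[4,8) x cols[0,4) = 4x4
Op 2 fold_up: fold axis h@6; visible region now rows[4,6) x cols[0,4) = 2x4
Op 3 fold_right: fold axis v@2; visible region now rows[4,6) x cols[2,4) = 2x2
Op 4 fold_right: fold axis v@3; visible region now rows[4,6) x cols[3,4) = 2x1
Op 5 fold_up: fold axis h@5; visible region now rows[4,5) x cols[3,4) = 1x1
Op 6 cut(0, 0): punch at orig (4,3); cuts so far [(4, 3)]; region rows[4,5) x cols[3,4) = 1x1
Unfold 1 (reflect across h@5): 2 holes -> [(4, 3), (5, 3)]
Unfold 2 (reflect across v@3): 4 holes -> [(4, 2), (4, 3), (5, 2), (5, 3)]
Unfold 3 (reflect across v@2): 8 holes -> [(4, 0), (4, 1), (4, 2), (4, 3), (5, 0), (5, 1), (5, 2), (5, 3)]
Unfold 4 (reflect across h@6): 16 holes -> [(4, 0), (4, 1), (4, 2), (4, 3), (5, 0), (5, 1), (5, 2), (5, 3), (6, 0), (6, 1), (6, 2), (6, 3), (7, 0), (7, 1), (7, 2), (7, 3)]
Unfold 5 (reflect across h@4): 32 holes -> [(0, 0), (0, 1), (0, 2), (0, 3), (1, 0), (1, 1), (1, 2), (1, 3), (2, 0), (2, 1), (2, 2), (2, 3), (3, 0), (3, 1), (3, 2), (3, 3), (4, 0), (4, 1), (4, 2), (4, 3), (5, 0), (5, 1), (5, 2), (5, 3), (6, 0), (6, 1), (6, 2), (6, 3), (7, 0), (7, 1), (7, 2), (7, 3)]
Holes: [(0, 0), (0, 1), (0, 2), (0, 3), (1, 0), (1, 1), (1, 2), (1, 3), (2, 0), (2, 1), (2, 2), (2, 3), (3, 0), (3, 1), (3, 2), (3, 3), (4, 0), (4, 1), (4, 2), (4, 3), (5, 0), (5, 1), (5, 2), (5, 3), (6, 0), (6, 1), (6, 2), (6, 3), (7, 0), (7, 1), (7, 2), (7, 3)]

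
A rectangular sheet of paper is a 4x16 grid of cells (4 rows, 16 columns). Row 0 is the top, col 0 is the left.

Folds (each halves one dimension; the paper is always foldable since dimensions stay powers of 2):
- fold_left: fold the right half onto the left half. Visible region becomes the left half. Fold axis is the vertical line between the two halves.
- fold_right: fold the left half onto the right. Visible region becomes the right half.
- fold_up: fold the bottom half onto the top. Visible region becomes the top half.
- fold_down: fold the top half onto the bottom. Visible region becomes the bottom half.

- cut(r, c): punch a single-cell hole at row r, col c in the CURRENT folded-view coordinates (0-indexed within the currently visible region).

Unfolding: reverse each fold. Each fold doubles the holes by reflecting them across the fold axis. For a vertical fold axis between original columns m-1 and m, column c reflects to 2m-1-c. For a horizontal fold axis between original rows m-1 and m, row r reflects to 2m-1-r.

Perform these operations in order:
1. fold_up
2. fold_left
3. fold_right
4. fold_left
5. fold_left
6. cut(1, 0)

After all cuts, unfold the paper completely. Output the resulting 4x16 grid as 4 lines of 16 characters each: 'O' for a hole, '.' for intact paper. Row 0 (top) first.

Answer: ................
OOOOOOOOOOOOOOOO
OOOOOOOOOOOOOOOO
................

Derivation:
Op 1 fold_up: fold axis h@2; visible region now rows[0,2) x cols[0,16) = 2x16
Op 2 fold_left: fold axis v@8; visible region now rows[0,2) x cols[0,8) = 2x8
Op 3 fold_right: fold axis v@4; visible region now rows[0,2) x cols[4,8) = 2x4
Op 4 fold_left: fold axis v@6; visible region now rows[0,2) x cols[4,6) = 2x2
Op 5 fold_left: fold axis v@5; visible region now rows[0,2) x cols[4,5) = 2x1
Op 6 cut(1, 0): punch at orig (1,4); cuts so far [(1, 4)]; region rows[0,2) x cols[4,5) = 2x1
Unfold 1 (reflect across v@5): 2 holes -> [(1, 4), (1, 5)]
Unfold 2 (reflect across v@6): 4 holes -> [(1, 4), (1, 5), (1, 6), (1, 7)]
Unfold 3 (reflect across v@4): 8 holes -> [(1, 0), (1, 1), (1, 2), (1, 3), (1, 4), (1, 5), (1, 6), (1, 7)]
Unfold 4 (reflect across v@8): 16 holes -> [(1, 0), (1, 1), (1, 2), (1, 3), (1, 4), (1, 5), (1, 6), (1, 7), (1, 8), (1, 9), (1, 10), (1, 11), (1, 12), (1, 13), (1, 14), (1, 15)]
Unfold 5 (reflect across h@2): 32 holes -> [(1, 0), (1, 1), (1, 2), (1, 3), (1, 4), (1, 5), (1, 6), (1, 7), (1, 8), (1, 9), (1, 10), (1, 11), (1, 12), (1, 13), (1, 14), (1, 15), (2, 0), (2, 1), (2, 2), (2, 3), (2, 4), (2, 5), (2, 6), (2, 7), (2, 8), (2, 9), (2, 10), (2, 11), (2, 12), (2, 13), (2, 14), (2, 15)]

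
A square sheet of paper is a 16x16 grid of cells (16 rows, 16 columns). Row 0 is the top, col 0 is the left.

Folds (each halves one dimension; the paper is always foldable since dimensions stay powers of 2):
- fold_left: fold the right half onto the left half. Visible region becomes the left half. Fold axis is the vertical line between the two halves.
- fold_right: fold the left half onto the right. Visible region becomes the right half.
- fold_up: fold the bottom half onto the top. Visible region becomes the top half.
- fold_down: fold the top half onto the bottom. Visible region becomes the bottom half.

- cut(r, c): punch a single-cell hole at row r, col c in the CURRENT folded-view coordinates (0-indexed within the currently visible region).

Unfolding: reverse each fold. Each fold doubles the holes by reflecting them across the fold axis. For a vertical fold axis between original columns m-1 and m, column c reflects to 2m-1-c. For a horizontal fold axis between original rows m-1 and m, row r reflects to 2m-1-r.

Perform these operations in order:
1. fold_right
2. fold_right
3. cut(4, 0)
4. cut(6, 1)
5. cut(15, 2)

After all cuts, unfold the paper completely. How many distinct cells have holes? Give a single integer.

Answer: 12

Derivation:
Op 1 fold_right: fold axis v@8; visible region now rows[0,16) x cols[8,16) = 16x8
Op 2 fold_right: fold axis v@12; visible region now rows[0,16) x cols[12,16) = 16x4
Op 3 cut(4, 0): punch at orig (4,12); cuts so far [(4, 12)]; region rows[0,16) x cols[12,16) = 16x4
Op 4 cut(6, 1): punch at orig (6,13); cuts so far [(4, 12), (6, 13)]; region rows[0,16) x cols[12,16) = 16x4
Op 5 cut(15, 2): punch at orig (15,14); cuts so far [(4, 12), (6, 13), (15, 14)]; region rows[0,16) x cols[12,16) = 16x4
Unfold 1 (reflect across v@12): 6 holes -> [(4, 11), (4, 12), (6, 10), (6, 13), (15, 9), (15, 14)]
Unfold 2 (reflect across v@8): 12 holes -> [(4, 3), (4, 4), (4, 11), (4, 12), (6, 2), (6, 5), (6, 10), (6, 13), (15, 1), (15, 6), (15, 9), (15, 14)]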